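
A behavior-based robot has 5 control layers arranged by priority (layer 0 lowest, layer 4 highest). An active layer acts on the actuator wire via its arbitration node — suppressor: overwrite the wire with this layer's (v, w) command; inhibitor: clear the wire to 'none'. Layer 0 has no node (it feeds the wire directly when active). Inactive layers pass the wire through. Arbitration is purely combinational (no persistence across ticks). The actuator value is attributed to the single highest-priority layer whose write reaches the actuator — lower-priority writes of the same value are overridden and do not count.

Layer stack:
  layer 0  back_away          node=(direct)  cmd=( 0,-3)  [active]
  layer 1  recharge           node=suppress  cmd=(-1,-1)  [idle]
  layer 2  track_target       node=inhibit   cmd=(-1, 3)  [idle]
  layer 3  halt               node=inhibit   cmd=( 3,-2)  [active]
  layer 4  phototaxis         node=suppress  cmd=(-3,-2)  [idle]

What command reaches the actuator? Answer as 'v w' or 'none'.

none

layer 0 (back_away) active — direct: (0, -3)
layer 1 (recharge) idle — unchanged: (0, -3)
layer 2 (track_target) idle — unchanged: (0, -3)
layer 3 (halt) active — inhibits: none
layer 4 (phototaxis) idle — unchanged: none
→ actuator none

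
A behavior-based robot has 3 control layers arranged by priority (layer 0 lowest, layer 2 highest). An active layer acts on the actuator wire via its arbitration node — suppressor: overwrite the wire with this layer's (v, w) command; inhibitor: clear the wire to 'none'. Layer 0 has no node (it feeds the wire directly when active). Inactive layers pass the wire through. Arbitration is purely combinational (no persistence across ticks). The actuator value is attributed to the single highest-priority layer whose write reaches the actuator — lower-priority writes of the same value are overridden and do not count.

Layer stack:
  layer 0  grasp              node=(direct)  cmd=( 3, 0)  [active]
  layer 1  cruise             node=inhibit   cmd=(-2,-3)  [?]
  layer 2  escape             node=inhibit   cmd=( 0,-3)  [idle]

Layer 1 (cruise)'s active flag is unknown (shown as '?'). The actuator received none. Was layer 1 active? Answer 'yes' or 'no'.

If layer 1 is active=yes:
  actuator would be none
If layer 1 is active=no:
  actuator would be (3, 0)
Observed none, so layer 1 was active.

yes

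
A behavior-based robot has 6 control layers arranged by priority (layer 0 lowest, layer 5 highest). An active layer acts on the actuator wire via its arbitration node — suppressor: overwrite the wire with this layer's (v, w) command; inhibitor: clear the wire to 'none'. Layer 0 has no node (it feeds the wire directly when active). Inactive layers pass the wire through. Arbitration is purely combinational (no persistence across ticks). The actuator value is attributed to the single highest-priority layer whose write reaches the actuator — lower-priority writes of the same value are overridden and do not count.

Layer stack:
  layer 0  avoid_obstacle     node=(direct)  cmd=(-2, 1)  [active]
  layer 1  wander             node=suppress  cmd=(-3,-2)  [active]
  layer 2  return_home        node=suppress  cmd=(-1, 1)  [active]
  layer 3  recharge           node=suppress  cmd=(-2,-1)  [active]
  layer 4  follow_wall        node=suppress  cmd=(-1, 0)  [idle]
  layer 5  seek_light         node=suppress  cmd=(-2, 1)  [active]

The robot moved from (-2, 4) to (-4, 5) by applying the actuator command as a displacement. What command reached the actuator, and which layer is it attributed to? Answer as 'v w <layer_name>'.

displacement = (-4, 5) − (-2, 4) = (-2, 1)
layer 0 (avoid_obstacle) active — direct: (-2, 1)
layer 1 (wander) active — suppresses: (-3, -2)
layer 2 (return_home) active — suppresses: (-1, 1)
layer 3 (recharge) active — suppresses: (-2, -1)
layer 4 (follow_wall) idle — unchanged: (-2, -1)
layer 5 (seek_light) active — suppresses: (-2, 1)
→ actuator (-2, 1) — from layer 5 (seek_light)

-2 1 seek_light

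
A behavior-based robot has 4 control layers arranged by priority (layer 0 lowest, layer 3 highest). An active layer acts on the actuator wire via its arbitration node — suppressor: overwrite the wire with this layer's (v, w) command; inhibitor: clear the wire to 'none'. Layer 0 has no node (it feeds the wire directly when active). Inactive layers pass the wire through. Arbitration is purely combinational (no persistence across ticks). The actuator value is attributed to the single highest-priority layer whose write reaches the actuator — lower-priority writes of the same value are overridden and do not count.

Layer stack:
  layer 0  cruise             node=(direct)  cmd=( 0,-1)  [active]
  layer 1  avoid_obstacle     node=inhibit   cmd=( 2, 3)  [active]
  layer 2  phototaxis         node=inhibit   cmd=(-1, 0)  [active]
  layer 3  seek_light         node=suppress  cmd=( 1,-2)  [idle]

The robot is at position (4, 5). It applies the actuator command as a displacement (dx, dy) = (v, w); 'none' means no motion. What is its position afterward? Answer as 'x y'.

[0] cruise on; wire := (0, -1)
[1] avoid_obstacle on (inhibit); wire := none
[2] phototaxis on (inhibit); wire := none
[3] seek_light off; pass none
output none
position: (4, 5) + none = (4, 5)

4 5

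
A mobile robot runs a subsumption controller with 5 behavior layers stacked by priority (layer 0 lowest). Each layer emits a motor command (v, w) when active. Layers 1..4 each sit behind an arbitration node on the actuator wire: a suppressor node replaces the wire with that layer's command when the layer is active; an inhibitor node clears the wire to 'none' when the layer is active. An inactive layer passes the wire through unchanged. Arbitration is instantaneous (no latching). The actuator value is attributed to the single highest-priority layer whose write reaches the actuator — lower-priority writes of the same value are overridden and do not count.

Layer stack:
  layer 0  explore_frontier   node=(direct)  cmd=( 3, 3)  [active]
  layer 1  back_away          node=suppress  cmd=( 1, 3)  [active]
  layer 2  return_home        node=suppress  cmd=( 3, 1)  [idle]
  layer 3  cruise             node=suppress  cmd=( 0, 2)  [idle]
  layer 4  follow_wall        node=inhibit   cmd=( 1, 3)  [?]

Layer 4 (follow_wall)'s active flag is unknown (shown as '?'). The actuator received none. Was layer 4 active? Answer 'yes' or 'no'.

yes

If layer 4 is active=yes:
  actuator would be none
If layer 4 is active=no:
  actuator would be (1, 3)
Observed none, so layer 4 was active.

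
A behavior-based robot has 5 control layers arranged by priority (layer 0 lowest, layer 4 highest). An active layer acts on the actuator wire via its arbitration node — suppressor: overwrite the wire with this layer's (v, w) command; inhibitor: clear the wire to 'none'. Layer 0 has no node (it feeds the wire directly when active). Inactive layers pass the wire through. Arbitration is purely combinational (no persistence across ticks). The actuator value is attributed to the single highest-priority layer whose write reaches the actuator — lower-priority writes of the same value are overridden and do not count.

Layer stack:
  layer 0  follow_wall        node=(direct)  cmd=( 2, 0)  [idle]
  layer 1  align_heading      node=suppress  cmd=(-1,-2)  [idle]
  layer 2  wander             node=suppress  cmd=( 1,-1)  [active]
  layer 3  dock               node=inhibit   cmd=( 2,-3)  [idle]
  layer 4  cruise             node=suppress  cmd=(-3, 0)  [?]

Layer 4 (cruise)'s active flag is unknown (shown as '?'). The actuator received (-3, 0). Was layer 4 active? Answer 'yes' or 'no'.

If layer 4 is active=yes:
  actuator would be (-3, 0)
If layer 4 is active=no:
  actuator would be (1, -1)
Observed (-3, 0), so layer 4 was active.

yes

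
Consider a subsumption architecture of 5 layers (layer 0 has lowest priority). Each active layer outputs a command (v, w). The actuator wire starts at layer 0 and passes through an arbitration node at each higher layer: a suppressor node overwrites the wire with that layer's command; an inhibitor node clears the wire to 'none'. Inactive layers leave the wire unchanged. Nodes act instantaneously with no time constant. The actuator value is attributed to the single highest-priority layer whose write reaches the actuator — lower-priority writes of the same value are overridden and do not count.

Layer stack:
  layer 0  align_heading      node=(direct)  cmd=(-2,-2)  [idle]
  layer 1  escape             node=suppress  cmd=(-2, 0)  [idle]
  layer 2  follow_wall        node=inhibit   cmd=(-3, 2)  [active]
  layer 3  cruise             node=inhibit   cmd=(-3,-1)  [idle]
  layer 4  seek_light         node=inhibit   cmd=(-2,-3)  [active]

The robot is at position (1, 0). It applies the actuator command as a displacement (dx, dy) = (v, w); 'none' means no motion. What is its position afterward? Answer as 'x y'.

1 0

[0] align_heading off; wire := none
[1] escape off; pass none
[2] follow_wall on (inhibit); wire := none
[3] cruise off; pass none
[4] seek_light on (inhibit); wire := none
output none
position: (1, 0) + none = (1, 0)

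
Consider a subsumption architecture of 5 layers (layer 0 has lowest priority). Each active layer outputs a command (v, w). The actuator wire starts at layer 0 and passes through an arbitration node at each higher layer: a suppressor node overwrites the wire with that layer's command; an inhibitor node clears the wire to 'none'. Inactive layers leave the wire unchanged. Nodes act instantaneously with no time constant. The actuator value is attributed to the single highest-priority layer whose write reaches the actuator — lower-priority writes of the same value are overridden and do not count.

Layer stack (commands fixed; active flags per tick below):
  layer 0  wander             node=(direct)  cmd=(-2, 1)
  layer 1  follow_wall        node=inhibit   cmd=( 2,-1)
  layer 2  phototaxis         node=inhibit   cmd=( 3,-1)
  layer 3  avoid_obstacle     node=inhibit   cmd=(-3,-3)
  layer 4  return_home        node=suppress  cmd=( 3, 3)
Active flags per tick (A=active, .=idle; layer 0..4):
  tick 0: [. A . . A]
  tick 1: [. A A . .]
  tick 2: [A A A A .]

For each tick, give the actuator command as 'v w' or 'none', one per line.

tick 0:
  [0] wander off; wire := none
  [1] follow_wall on (inhibit); wire := none
  [2] phototaxis off; pass none
  [3] avoid_obstacle off; pass none
  [4] return_home on (suppress); wire := (3, 3)
  output (3, 3)
tick 1:
  [0] wander off; wire := none
  [1] follow_wall on (inhibit); wire := none
  [2] phototaxis on (inhibit); wire := none
  [3] avoid_obstacle off; pass none
  [4] return_home off; pass none
  output none
tick 2:
  [0] wander on; wire := (-2, 1)
  [1] follow_wall on (inhibit); wire := none
  [2] phototaxis on (inhibit); wire := none
  [3] avoid_obstacle on (inhibit); wire := none
  [4] return_home off; pass none
  output none

3 3
none
none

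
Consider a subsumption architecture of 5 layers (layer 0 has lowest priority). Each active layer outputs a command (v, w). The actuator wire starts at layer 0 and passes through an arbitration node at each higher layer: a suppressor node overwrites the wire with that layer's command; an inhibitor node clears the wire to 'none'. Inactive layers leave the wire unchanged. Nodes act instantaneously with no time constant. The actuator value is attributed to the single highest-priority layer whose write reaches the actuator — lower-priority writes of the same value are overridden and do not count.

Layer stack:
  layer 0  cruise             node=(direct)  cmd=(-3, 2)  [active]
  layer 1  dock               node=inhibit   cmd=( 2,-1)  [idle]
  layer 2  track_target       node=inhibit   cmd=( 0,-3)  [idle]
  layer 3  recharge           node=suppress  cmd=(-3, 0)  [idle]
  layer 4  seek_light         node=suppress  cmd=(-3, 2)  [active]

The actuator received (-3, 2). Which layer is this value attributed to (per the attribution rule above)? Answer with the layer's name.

L0 cruise: active, feeds wire = (-3, 2)
L1 dock: idle → wire stays (-3, 2)
L2 track_target: idle → wire stays (-3, 2)
L3 recharge: idle → wire stays (-3, 2)
L4 seek_light: active, suppressor → wire = (-3, 2)
actuator = (-3, 2)
last writer: layer 4 = seek_light

seek_light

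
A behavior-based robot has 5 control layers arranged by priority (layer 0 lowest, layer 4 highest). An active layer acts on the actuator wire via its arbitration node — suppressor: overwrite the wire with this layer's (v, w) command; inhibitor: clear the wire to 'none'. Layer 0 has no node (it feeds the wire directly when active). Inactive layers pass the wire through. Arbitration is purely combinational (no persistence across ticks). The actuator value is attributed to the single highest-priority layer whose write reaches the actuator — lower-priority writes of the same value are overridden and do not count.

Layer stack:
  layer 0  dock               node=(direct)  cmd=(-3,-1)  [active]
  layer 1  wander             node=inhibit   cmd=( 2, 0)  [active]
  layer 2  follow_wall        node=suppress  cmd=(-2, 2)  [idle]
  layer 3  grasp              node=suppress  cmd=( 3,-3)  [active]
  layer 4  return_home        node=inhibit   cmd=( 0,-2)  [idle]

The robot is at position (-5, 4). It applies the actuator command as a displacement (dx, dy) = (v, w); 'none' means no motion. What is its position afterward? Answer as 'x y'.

L0 dock: active, feeds wire = (-3, -1)
L1 wander: active, inhibitor → wire = none
L2 follow_wall: idle → wire stays none
L3 grasp: active, suppressor → wire = (3, -3)
L4 return_home: idle → wire stays (3, -3)
actuator = (3, -3)
position: (-5, 4) + (3, -3) = (-2, 1)

-2 1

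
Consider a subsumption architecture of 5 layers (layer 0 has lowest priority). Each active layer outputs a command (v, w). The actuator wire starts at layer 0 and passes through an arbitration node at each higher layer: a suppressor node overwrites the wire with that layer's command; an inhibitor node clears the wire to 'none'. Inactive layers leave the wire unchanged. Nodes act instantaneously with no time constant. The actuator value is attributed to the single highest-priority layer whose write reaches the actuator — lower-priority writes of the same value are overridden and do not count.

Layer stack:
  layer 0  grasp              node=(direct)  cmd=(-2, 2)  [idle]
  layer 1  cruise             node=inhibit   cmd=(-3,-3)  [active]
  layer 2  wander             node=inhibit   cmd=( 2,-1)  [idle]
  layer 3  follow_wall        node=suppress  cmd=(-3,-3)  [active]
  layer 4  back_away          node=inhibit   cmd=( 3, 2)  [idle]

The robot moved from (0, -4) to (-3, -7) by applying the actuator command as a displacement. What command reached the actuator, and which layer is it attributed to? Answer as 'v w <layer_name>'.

-3 -3 follow_wall

displacement = (-3, -7) − (0, -4) = (-3, -3)
[0] grasp off; wire := none
[1] cruise on (inhibit); wire := none
[2] wander off; pass none
[3] follow_wall on (suppress); wire := (-3, -3)
[4] back_away off; pass (-3, -3)
output (-3, -3) — from layer 3 (follow_wall)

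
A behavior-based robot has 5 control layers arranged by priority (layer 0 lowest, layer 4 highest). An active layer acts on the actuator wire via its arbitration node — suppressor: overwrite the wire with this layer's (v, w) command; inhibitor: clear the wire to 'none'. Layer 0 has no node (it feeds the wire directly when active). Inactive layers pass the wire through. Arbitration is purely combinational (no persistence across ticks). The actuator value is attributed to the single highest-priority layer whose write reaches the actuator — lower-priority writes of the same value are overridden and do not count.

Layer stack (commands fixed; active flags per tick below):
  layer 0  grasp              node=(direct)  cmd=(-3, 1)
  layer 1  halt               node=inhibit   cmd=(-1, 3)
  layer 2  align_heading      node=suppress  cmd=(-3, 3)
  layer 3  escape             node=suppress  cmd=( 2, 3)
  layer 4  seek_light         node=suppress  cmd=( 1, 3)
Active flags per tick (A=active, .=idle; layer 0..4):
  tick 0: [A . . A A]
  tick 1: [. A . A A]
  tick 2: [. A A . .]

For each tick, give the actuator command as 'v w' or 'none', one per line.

tick 0:
  [0] grasp on; wire := (-3, 1)
  [1] halt off; pass (-3, 1)
  [2] align_heading off; pass (-3, 1)
  [3] escape on (suppress); wire := (2, 3)
  [4] seek_light on (suppress); wire := (1, 3)
  output (1, 3)
tick 1:
  [0] grasp off; wire := none
  [1] halt on (inhibit); wire := none
  [2] align_heading off; pass none
  [3] escape on (suppress); wire := (2, 3)
  [4] seek_light on (suppress); wire := (1, 3)
  output (1, 3)
tick 2:
  [0] grasp off; wire := none
  [1] halt on (inhibit); wire := none
  [2] align_heading on (suppress); wire := (-3, 3)
  [3] escape off; pass (-3, 3)
  [4] seek_light off; pass (-3, 3)
  output (-3, 3)

1 3
1 3
-3 3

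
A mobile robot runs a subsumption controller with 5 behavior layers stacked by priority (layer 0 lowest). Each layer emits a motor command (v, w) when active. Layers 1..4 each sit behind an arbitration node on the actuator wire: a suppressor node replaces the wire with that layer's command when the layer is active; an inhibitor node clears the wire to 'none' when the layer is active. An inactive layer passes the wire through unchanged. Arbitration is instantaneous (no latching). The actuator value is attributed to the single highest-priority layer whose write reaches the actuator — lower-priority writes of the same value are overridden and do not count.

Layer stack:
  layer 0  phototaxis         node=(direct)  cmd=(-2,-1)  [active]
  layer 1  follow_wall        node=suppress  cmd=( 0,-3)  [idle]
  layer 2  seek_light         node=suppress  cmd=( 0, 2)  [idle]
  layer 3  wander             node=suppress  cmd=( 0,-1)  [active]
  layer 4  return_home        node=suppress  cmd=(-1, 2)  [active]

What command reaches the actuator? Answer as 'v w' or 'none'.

layer 0 (phototaxis) active — direct: (-2, -1)
layer 1 (follow_wall) idle — unchanged: (-2, -1)
layer 2 (seek_light) idle — unchanged: (-2, -1)
layer 3 (wander) active — suppresses: (0, -1)
layer 4 (return_home) active — suppresses: (-1, 2)
→ actuator (-1, 2)

-1 2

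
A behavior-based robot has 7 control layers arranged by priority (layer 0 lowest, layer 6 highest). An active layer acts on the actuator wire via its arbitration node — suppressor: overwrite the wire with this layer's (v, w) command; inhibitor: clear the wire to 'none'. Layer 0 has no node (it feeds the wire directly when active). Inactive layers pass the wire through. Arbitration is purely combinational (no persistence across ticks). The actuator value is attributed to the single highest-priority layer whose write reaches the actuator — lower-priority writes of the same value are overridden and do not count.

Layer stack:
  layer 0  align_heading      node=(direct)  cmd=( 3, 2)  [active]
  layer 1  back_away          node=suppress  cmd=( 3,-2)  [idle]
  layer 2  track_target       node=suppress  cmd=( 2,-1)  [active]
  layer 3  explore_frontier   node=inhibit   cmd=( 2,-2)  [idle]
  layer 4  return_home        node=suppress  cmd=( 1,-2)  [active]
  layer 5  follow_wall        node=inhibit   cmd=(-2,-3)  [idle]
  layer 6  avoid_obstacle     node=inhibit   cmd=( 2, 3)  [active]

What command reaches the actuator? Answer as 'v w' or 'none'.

none

L0 align_heading: active, feeds wire = (3, 2)
L1 back_away: idle → wire stays (3, 2)
L2 track_target: active, suppressor → wire = (2, -1)
L3 explore_frontier: idle → wire stays (2, -1)
L4 return_home: active, suppressor → wire = (1, -2)
L5 follow_wall: idle → wire stays (1, -2)
L6 avoid_obstacle: active, inhibitor → wire = none
actuator = none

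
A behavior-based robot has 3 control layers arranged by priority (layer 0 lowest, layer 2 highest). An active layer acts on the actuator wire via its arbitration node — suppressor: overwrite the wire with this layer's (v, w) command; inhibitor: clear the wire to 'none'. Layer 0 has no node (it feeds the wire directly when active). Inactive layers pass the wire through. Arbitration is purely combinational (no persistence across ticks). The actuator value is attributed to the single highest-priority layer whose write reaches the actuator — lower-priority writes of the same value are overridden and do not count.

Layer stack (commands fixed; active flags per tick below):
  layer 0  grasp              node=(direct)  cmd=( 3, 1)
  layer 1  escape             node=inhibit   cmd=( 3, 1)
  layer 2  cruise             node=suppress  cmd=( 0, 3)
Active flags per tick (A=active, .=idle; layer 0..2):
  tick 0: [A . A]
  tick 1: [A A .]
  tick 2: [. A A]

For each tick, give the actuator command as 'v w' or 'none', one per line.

0 3
none
0 3

tick 0:
  L0 grasp: active, feeds wire = (3, 1)
  L1 escape: idle → wire stays (3, 1)
  L2 cruise: active, suppressor → wire = (0, 3)
  actuator = (0, 3)
tick 1:
  L0 grasp: active, feeds wire = (3, 1)
  L1 escape: active, inhibitor → wire = none
  L2 cruise: idle → wire stays none
  actuator = none
tick 2:
  L0 grasp: idle → wire = none
  L1 escape: active, inhibitor → wire = none
  L2 cruise: active, suppressor → wire = (0, 3)
  actuator = (0, 3)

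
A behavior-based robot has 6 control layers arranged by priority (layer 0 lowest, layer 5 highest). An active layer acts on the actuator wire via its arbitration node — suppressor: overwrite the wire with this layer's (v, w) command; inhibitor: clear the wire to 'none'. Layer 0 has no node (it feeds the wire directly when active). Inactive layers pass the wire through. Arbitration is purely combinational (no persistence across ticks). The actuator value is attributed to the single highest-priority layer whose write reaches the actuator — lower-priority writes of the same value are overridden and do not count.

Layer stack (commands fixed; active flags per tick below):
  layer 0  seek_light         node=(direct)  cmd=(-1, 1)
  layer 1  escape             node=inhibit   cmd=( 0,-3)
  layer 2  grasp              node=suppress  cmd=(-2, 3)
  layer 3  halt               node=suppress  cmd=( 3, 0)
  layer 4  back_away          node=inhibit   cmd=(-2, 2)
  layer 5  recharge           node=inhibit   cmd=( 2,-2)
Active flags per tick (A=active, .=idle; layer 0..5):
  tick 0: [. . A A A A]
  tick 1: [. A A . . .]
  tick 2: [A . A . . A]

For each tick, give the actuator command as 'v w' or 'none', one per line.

tick 0:
  L0 seek_light: idle → wire = none
  L1 escape: idle → wire stays none
  L2 grasp: active, suppressor → wire = (-2, 3)
  L3 halt: active, suppressor → wire = (3, 0)
  L4 back_away: active, inhibitor → wire = none
  L5 recharge: active, inhibitor → wire = none
  actuator = none
tick 1:
  L0 seek_light: idle → wire = none
  L1 escape: active, inhibitor → wire = none
  L2 grasp: active, suppressor → wire = (-2, 3)
  L3 halt: idle → wire stays (-2, 3)
  L4 back_away: idle → wire stays (-2, 3)
  L5 recharge: idle → wire stays (-2, 3)
  actuator = (-2, 3)
tick 2:
  L0 seek_light: active, feeds wire = (-1, 1)
  L1 escape: idle → wire stays (-1, 1)
  L2 grasp: active, suppressor → wire = (-2, 3)
  L3 halt: idle → wire stays (-2, 3)
  L4 back_away: idle → wire stays (-2, 3)
  L5 recharge: active, inhibitor → wire = none
  actuator = none

none
-2 3
none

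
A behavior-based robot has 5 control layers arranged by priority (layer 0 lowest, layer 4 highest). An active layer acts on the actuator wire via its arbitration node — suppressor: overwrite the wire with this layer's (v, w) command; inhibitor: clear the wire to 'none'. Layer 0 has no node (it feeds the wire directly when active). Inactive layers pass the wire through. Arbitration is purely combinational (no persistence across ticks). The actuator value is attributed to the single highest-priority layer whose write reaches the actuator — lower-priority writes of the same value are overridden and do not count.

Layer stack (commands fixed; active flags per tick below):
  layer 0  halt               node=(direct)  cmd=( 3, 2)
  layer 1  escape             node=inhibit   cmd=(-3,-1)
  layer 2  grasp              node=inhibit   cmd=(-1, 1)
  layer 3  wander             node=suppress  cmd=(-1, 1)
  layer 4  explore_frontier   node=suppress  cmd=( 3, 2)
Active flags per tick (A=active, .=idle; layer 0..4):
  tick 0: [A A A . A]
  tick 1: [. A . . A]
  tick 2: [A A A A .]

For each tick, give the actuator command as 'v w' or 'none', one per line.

tick 0:
  layer 0 (halt) active — direct: (3, 2)
  layer 1 (escape) active — inhibits: none
  layer 2 (grasp) active — inhibits: none
  layer 3 (wander) idle — unchanged: none
  layer 4 (explore_frontier) active — suppresses: (3, 2)
  → actuator (3, 2)
tick 1:
  layer 0 (halt) idle — none
  layer 1 (escape) active — inhibits: none
  layer 2 (grasp) idle — unchanged: none
  layer 3 (wander) idle — unchanged: none
  layer 4 (explore_frontier) active — suppresses: (3, 2)
  → actuator (3, 2)
tick 2:
  layer 0 (halt) active — direct: (3, 2)
  layer 1 (escape) active — inhibits: none
  layer 2 (grasp) active — inhibits: none
  layer 3 (wander) active — suppresses: (-1, 1)
  layer 4 (explore_frontier) idle — unchanged: (-1, 1)
  → actuator (-1, 1)

3 2
3 2
-1 1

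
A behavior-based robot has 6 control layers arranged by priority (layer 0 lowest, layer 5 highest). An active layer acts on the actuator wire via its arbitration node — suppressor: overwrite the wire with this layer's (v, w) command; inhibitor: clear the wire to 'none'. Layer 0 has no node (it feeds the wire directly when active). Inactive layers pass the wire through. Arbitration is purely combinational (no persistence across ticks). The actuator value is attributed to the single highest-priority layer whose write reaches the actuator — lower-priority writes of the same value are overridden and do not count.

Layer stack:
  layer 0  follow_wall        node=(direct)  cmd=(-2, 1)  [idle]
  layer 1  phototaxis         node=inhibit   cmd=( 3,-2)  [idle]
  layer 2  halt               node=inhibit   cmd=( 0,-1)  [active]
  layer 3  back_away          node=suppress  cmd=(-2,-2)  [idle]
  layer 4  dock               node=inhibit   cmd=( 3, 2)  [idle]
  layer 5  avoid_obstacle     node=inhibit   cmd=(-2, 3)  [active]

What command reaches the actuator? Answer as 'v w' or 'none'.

none

L0 follow_wall: idle → wire = none
L1 phototaxis: idle → wire stays none
L2 halt: active, inhibitor → wire = none
L3 back_away: idle → wire stays none
L4 dock: idle → wire stays none
L5 avoid_obstacle: active, inhibitor → wire = none
actuator = none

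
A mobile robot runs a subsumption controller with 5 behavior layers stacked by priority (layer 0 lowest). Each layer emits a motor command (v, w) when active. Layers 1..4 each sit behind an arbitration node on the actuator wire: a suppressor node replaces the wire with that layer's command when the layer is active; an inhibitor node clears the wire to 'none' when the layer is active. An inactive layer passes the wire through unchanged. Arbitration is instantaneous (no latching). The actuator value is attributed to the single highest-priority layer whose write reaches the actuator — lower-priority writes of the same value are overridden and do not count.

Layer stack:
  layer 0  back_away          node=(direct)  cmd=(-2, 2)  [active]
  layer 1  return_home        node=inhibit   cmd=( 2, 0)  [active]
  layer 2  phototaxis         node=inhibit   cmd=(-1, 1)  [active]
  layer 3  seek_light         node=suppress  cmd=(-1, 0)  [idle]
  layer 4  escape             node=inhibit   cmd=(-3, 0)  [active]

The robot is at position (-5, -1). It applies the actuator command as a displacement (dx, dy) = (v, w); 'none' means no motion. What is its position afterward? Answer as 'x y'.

L0 back_away: active, feeds wire = (-2, 2)
L1 return_home: active, inhibitor → wire = none
L2 phototaxis: active, inhibitor → wire = none
L3 seek_light: idle → wire stays none
L4 escape: active, inhibitor → wire = none
actuator = none
position: (-5, -1) + none = (-5, -1)

-5 -1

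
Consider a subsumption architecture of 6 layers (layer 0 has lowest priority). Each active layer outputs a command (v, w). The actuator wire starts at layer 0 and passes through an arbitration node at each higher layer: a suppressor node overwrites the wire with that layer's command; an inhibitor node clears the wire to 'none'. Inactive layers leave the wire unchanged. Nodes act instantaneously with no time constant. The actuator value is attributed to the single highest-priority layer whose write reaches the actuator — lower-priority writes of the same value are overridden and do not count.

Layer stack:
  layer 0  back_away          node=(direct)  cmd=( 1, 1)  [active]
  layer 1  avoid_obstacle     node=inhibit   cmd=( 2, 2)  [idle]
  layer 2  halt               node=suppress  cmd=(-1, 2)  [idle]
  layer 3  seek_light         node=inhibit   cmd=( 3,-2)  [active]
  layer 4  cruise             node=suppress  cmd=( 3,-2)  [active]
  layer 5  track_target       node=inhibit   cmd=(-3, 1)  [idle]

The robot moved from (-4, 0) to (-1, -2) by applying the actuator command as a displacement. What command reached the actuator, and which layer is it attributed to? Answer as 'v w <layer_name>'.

3 -2 cruise

displacement = (-1, -2) − (-4, 0) = (3, -2)
L0 back_away: active, feeds wire = (1, 1)
L1 avoid_obstacle: idle → wire stays (1, 1)
L2 halt: idle → wire stays (1, 1)
L3 seek_light: active, inhibitor → wire = none
L4 cruise: active, suppressor → wire = (3, -2)
L5 track_target: idle → wire stays (3, -2)
actuator = (3, -2) — from layer 4 (cruise)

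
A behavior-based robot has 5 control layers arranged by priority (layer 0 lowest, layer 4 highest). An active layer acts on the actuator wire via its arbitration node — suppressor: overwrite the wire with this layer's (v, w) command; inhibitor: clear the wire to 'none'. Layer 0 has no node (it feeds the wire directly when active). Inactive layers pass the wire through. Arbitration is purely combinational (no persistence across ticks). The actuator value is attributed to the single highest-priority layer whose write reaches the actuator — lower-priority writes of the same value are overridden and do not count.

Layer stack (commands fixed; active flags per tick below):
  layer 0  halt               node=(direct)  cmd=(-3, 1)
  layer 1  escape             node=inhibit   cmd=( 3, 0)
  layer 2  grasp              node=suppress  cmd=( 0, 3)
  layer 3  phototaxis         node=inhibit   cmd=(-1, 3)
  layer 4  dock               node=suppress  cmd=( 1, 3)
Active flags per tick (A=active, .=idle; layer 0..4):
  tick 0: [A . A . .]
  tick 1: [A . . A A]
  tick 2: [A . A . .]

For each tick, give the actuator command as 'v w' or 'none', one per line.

0 3
1 3
0 3

tick 0:
  layer 0 (halt) active — direct: (-3, 1)
  layer 1 (escape) idle — unchanged: (-3, 1)
  layer 2 (grasp) active — suppresses: (0, 3)
  layer 3 (phototaxis) idle — unchanged: (0, 3)
  layer 4 (dock) idle — unchanged: (0, 3)
  → actuator (0, 3)
tick 1:
  layer 0 (halt) active — direct: (-3, 1)
  layer 1 (escape) idle — unchanged: (-3, 1)
  layer 2 (grasp) idle — unchanged: (-3, 1)
  layer 3 (phototaxis) active — inhibits: none
  layer 4 (dock) active — suppresses: (1, 3)
  → actuator (1, 3)
tick 2:
  layer 0 (halt) active — direct: (-3, 1)
  layer 1 (escape) idle — unchanged: (-3, 1)
  layer 2 (grasp) active — suppresses: (0, 3)
  layer 3 (phototaxis) idle — unchanged: (0, 3)
  layer 4 (dock) idle — unchanged: (0, 3)
  → actuator (0, 3)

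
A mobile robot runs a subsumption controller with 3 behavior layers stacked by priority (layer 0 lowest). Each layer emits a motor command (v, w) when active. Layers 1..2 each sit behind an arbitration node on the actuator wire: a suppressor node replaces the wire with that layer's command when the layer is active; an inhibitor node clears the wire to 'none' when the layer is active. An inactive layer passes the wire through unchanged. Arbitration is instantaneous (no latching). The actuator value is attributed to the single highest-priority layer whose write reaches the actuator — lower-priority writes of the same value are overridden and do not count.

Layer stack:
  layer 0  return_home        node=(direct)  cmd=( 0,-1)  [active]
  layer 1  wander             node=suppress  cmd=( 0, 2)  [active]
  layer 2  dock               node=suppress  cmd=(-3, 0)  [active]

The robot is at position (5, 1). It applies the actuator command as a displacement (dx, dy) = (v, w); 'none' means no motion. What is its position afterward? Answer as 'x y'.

2 1

L0 return_home: active, feeds wire = (0, -1)
L1 wander: active, suppressor → wire = (0, 2)
L2 dock: active, suppressor → wire = (-3, 0)
actuator = (-3, 0)
position: (5, 1) + (-3, 0) = (2, 1)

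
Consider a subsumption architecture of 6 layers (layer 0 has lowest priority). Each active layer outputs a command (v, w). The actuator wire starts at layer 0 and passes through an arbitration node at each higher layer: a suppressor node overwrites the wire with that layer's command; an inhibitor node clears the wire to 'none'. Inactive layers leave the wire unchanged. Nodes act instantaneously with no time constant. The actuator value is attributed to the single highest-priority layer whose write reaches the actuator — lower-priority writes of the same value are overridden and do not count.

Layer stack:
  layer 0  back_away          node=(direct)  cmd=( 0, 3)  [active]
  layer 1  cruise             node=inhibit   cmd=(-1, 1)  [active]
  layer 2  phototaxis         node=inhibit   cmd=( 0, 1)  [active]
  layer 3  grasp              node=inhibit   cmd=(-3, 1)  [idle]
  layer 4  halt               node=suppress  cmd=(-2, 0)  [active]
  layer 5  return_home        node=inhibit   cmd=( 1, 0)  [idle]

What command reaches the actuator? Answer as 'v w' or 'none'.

-2 0

layer 0 (back_away) active — direct: (0, 3)
layer 1 (cruise) active — inhibits: none
layer 2 (phototaxis) active — inhibits: none
layer 3 (grasp) idle — unchanged: none
layer 4 (halt) active — suppresses: (-2, 0)
layer 5 (return_home) idle — unchanged: (-2, 0)
→ actuator (-2, 0)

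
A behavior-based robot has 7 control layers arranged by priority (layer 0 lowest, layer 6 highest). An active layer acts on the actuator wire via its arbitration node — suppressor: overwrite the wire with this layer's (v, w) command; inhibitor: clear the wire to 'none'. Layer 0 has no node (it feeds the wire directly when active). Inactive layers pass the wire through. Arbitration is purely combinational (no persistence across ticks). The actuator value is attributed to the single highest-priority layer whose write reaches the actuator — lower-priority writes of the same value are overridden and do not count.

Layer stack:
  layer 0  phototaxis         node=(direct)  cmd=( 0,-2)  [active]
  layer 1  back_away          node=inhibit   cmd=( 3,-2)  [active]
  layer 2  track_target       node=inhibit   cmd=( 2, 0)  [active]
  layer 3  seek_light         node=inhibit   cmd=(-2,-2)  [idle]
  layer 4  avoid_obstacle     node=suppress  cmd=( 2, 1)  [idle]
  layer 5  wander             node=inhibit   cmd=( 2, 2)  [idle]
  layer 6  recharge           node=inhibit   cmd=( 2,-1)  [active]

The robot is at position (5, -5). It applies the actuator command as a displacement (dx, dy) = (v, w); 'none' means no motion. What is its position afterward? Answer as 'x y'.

L0 phototaxis: active, feeds wire = (0, -2)
L1 back_away: active, inhibitor → wire = none
L2 track_target: active, inhibitor → wire = none
L3 seek_light: idle → wire stays none
L4 avoid_obstacle: idle → wire stays none
L5 wander: idle → wire stays none
L6 recharge: active, inhibitor → wire = none
actuator = none
position: (5, -5) + none = (5, -5)

5 -5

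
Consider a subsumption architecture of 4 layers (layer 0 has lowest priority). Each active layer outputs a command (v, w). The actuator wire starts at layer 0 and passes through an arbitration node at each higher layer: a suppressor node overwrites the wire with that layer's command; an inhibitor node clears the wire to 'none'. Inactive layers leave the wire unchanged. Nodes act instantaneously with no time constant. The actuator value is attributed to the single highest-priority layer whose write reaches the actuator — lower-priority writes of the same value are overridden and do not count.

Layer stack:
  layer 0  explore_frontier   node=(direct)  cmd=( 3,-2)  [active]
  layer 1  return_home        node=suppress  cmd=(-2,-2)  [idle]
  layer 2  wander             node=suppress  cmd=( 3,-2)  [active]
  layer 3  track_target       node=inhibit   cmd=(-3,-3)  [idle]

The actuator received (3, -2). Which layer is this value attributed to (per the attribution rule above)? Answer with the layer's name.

wander

[0] explore_frontier on; wire := (3, -2)
[1] return_home off; pass (3, -2)
[2] wander on (suppress); wire := (3, -2)
[3] track_target off; pass (3, -2)
output (3, -2)
last writer: layer 2 = wander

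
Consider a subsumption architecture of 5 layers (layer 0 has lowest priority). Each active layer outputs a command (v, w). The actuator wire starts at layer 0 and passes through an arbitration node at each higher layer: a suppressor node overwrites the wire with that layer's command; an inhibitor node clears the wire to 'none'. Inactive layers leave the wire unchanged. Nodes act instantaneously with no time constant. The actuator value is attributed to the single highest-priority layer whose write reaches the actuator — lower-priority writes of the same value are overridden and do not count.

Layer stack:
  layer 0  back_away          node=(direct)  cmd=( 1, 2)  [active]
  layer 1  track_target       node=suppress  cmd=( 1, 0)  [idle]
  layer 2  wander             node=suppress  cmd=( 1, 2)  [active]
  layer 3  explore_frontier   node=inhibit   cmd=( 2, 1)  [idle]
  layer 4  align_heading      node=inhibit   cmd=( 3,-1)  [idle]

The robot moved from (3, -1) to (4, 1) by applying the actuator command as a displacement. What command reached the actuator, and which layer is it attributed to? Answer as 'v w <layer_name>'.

1 2 wander

displacement = (4, 1) − (3, -1) = (1, 2)
layer 0 (back_away) active — direct: (1, 2)
layer 1 (track_target) idle — unchanged: (1, 2)
layer 2 (wander) active — suppresses: (1, 2)
layer 3 (explore_frontier) idle — unchanged: (1, 2)
layer 4 (align_heading) idle — unchanged: (1, 2)
→ actuator (1, 2) — from layer 2 (wander)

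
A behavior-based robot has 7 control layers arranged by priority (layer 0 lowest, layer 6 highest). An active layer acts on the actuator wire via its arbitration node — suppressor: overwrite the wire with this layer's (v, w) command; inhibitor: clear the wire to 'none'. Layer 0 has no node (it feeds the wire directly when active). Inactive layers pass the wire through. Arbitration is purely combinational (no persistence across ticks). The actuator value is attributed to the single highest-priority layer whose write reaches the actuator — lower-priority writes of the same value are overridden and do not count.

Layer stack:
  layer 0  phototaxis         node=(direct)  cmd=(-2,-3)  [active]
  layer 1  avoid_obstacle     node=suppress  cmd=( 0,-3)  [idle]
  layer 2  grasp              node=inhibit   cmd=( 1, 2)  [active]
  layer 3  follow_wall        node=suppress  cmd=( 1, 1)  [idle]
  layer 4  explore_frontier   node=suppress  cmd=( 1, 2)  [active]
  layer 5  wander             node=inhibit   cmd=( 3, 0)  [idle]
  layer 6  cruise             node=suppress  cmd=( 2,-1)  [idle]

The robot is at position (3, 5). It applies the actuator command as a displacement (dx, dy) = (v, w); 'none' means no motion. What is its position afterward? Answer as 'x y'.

[0] phototaxis on; wire := (-2, -3)
[1] avoid_obstacle off; pass (-2, -3)
[2] grasp on (inhibit); wire := none
[3] follow_wall off; pass none
[4] explore_frontier on (suppress); wire := (1, 2)
[5] wander off; pass (1, 2)
[6] cruise off; pass (1, 2)
output (1, 2)
position: (3, 5) + (1, 2) = (4, 7)

4 7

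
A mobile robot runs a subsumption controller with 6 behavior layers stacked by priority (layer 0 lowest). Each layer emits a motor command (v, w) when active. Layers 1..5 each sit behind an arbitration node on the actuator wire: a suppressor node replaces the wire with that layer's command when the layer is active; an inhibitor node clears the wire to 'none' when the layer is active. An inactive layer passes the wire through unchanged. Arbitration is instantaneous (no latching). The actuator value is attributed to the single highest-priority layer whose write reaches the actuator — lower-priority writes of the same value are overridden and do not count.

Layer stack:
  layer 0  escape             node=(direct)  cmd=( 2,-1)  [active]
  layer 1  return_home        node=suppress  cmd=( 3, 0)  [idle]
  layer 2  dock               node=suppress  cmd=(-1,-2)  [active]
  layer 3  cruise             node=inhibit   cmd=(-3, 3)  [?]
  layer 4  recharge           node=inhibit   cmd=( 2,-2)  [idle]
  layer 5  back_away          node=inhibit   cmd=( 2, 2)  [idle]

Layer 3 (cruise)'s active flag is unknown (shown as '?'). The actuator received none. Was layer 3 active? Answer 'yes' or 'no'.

yes

If layer 3 is active=yes:
  actuator would be none
If layer 3 is active=no:
  actuator would be (-1, -2)
Observed none, so layer 3 was active.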